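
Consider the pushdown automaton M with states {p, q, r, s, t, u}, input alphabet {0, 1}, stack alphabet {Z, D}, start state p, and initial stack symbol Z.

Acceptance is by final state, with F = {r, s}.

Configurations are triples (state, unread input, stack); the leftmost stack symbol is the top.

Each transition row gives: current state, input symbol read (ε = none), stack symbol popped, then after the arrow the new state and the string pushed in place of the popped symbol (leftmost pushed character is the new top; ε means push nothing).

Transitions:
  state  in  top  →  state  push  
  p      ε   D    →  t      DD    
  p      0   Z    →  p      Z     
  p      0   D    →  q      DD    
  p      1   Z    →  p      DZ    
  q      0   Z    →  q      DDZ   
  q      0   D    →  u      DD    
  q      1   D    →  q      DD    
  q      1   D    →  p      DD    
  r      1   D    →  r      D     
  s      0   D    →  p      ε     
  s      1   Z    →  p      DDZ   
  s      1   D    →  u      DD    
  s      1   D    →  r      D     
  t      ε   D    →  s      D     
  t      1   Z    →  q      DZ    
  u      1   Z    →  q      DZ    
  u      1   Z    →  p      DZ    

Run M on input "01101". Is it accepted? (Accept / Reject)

Reject

No computation consumes all input and reaches a final state.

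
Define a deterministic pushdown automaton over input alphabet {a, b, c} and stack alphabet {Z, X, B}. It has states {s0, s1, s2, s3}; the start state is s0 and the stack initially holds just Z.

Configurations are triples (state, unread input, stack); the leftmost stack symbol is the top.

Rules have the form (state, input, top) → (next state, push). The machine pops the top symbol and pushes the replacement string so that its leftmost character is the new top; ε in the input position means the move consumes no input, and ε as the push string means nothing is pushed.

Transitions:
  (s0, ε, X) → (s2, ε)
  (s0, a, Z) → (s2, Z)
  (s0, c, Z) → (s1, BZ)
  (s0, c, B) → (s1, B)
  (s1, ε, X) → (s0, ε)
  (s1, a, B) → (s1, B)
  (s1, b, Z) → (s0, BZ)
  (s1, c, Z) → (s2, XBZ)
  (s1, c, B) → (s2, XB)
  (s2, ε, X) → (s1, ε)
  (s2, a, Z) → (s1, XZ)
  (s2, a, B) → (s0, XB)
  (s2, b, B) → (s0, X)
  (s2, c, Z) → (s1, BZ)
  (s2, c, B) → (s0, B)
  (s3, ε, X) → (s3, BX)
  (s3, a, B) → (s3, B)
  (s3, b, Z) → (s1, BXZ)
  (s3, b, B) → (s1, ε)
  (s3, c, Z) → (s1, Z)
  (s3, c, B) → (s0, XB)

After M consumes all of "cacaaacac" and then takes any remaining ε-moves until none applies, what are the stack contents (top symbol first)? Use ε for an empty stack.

(s0, cacaaacac, Z) ⊢ (s1, acaaacac, BZ) ⊢ (s1, caaacac, BZ) ⊢ (s2, aaacac, XBZ) ⊢ (s1, aaacac, BZ) ⊢ (s1, aacac, BZ) ⊢ (s1, acac, BZ) ⊢ (s1, cac, BZ) ⊢ (s2, ac, XBZ) ⊢ (s1, ac, BZ) ⊢ (s1, c, BZ) ⊢ (s2, ε, XBZ) ⊢ (s1, ε, BZ)
All input consumed in state s1 with stack BZ.

BZ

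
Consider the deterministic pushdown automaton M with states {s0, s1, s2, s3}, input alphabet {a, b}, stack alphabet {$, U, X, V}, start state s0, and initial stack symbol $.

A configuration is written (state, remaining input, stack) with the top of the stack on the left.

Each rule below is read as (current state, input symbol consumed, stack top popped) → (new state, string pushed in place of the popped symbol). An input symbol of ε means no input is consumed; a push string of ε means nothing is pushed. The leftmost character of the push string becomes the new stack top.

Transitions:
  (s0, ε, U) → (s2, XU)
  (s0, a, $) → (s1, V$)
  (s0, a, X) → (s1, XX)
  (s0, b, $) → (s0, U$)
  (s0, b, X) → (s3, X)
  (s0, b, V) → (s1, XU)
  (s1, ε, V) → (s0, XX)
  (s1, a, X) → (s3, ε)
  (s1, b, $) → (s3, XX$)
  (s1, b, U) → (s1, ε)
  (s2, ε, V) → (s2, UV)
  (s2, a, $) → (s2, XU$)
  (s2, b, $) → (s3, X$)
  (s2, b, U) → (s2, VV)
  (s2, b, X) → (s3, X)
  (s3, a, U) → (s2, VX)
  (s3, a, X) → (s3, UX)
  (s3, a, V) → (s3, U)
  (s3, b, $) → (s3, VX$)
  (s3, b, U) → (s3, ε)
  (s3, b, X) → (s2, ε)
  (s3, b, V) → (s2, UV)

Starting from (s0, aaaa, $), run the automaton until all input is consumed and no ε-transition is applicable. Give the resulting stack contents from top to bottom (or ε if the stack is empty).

UXX$

(s0, aaaa, $) ⊢ (s1, aaa, V$) ⊢ (s0, aaa, XX$) ⊢ (s1, aa, XXX$) ⊢ (s3, a, XX$) ⊢ (s3, ε, UXX$)
All input consumed in state s3 with stack UXX$.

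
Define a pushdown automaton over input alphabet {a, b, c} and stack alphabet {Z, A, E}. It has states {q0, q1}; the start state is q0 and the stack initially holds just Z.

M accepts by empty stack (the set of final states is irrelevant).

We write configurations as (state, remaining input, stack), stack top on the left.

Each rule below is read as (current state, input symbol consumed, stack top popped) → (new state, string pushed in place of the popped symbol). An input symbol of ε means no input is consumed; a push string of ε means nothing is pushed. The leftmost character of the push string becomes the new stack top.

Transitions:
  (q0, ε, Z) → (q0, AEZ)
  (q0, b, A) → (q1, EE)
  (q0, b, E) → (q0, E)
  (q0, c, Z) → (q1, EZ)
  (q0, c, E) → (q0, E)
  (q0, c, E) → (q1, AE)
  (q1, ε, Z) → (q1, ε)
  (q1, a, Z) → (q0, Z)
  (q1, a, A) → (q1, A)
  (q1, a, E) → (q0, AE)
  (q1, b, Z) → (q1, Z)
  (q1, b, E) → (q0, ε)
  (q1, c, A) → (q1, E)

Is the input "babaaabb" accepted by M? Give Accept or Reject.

Reject

No computation consumes all input and empties the stack.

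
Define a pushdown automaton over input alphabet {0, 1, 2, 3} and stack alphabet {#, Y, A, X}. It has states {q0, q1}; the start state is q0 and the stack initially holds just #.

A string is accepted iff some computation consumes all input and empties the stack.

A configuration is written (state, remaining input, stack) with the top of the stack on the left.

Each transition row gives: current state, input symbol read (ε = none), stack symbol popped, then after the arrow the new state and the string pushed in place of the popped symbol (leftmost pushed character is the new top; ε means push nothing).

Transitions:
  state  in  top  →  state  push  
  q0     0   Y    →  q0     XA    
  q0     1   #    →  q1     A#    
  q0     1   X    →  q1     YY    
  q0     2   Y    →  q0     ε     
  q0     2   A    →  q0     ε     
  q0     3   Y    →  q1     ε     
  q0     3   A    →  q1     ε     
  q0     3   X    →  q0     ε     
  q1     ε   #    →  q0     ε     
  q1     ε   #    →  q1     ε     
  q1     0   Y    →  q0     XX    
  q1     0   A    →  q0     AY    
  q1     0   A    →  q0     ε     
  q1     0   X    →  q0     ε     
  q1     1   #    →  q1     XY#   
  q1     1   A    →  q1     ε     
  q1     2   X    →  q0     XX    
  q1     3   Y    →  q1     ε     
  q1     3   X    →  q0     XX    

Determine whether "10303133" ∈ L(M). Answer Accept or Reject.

One accepting computation: (q0, 10303133, #) ⊢ (q1, 0303133, A#) ⊢ (q0, 303133, AY#) ⊢ (q1, 03133, Y#) ⊢ (q0, 3133, XX#) ⊢ (q0, 133, X#) ⊢ (q1, 33, YY#) ⊢ (q1, 3, Y#) ⊢ (q1, ε, #) ⊢ (q0, ε, ε)
All input consumed and the stack is empty.

Accept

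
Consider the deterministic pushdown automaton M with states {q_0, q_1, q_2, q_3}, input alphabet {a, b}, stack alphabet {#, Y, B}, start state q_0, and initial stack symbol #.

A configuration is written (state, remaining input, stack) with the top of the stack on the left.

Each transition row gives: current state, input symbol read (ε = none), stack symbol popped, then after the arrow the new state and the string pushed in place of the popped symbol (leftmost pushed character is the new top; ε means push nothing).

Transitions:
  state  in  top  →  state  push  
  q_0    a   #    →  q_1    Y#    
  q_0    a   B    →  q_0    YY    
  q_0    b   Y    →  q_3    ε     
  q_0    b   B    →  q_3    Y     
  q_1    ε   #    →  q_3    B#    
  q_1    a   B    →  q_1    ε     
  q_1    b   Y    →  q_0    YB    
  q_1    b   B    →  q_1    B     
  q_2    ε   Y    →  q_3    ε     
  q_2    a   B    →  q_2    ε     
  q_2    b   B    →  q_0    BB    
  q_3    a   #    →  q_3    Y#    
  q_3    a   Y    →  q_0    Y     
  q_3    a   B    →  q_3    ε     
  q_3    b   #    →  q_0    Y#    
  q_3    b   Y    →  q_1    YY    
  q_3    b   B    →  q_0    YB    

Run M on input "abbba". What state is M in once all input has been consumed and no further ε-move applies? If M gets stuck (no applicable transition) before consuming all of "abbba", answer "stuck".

stuck

(q_0, abbba, #)
  read a, top #: go to q_1, push Y# → (q_1, bbba, Y#)
  read b, top Y: go to q_0, push YB → (q_0, bba, YB#)
  read b, top Y: go to q_3, push ε → (q_3, ba, B#)
  read b, top B: go to q_0, push YB → (q_0, a, YB#)
No transition for (q_0, a, top Y); M blocks with input a remaining.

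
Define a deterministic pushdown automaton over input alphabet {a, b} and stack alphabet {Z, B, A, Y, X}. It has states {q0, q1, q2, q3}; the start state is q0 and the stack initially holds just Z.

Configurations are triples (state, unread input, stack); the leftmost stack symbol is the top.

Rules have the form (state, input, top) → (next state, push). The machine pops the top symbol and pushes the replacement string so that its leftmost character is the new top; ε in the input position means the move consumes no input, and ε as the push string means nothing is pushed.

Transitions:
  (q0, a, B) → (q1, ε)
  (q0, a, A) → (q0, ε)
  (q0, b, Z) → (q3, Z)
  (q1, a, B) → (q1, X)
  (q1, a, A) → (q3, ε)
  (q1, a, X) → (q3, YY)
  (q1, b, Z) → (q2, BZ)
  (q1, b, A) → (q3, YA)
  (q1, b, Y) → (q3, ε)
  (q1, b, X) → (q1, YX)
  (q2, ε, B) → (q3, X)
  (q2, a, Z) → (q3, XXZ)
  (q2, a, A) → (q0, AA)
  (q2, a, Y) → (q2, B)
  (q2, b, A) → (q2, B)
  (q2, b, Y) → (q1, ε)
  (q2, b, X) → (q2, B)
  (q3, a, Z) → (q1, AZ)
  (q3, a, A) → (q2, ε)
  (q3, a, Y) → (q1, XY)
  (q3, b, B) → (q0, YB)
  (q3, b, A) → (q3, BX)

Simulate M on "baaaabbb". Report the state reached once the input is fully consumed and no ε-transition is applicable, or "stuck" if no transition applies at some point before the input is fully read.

(q0, baaaabbb, Z) ⊢ (q3, aaaabbb, Z) ⊢ (q1, aaabbb, AZ) ⊢ (q3, aabbb, Z) ⊢ (q1, abbb, AZ) ⊢ (q3, bbb, Z)
No transition for (q3, b, top Z); M blocks with input bbb remaining.

stuck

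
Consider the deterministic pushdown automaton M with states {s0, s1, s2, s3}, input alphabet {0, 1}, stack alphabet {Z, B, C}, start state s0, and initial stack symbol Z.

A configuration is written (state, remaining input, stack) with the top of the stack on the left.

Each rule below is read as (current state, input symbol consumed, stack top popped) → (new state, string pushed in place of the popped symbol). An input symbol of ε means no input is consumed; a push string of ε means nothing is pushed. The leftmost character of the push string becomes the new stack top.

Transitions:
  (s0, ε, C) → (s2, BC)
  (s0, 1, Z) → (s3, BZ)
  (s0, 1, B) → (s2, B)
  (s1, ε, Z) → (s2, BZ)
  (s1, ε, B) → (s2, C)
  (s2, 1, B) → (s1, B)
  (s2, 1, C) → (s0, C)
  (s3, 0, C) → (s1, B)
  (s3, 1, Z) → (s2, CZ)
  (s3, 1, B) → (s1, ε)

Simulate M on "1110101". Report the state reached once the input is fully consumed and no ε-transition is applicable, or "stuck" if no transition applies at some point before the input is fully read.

stuck

(s0, 1110101, Z)
  read 1, top Z: go to s3, push BZ → (s3, 110101, BZ)
  read 1, top B: go to s1, push ε → (s1, 10101, Z)
  ε-move, top Z: go to s2, push BZ → (s2, 10101, BZ)
  read 1, top B: go to s1, push B → (s1, 0101, BZ)
  ε-move, top B: go to s2, push C → (s2, 0101, CZ)
No transition for (s2, 0, top C); M blocks with input 0101 remaining.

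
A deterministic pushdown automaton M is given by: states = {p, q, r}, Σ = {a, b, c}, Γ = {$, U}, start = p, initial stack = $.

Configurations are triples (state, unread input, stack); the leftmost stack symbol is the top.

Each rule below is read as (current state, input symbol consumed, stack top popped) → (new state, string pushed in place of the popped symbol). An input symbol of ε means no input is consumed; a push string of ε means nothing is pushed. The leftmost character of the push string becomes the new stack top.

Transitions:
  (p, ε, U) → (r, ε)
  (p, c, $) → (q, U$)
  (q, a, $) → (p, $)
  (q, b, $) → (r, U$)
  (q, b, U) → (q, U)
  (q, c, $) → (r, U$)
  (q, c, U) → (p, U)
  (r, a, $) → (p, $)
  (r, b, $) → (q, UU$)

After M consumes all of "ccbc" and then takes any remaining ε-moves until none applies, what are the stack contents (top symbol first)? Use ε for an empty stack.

(p, ccbc, $)
  read c, top $: go to q, push U$ → (q, cbc, U$)
  read c, top U: go to p, push U → (p, bc, U$)
  ε-move, top U: go to r, push ε → (r, bc, $)
  read b, top $: go to q, push UU$ → (q, c, UU$)
  read c, top U: go to p, push U → (p, ε, UU$)
  ε-move, top U: go to r, push ε → (r, ε, U$)
All input consumed in state r with stack U$.

U$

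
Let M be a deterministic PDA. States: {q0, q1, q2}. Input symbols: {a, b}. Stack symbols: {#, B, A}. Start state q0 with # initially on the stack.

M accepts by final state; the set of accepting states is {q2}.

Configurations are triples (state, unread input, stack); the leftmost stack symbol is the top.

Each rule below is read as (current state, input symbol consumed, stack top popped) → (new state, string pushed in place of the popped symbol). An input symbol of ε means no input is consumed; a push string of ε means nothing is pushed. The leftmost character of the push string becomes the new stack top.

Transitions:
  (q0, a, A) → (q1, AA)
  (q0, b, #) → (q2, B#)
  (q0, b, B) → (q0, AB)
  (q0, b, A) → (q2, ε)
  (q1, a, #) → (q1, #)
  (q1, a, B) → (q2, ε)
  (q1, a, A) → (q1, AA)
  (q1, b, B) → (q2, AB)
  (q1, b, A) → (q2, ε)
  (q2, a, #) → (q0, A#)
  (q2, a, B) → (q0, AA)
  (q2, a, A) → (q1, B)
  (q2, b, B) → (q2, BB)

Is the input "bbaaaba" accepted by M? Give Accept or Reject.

Reject

(q0, bbaaaba, #)
  read b, top #: go to q2, push B# → (q2, baaaba, B#)
  read b, top B: go to q2, push BB → (q2, aaaba, BB#)
  read a, top B: go to q0, push AA → (q0, aaba, AAB#)
  read a, top A: go to q1, push AA → (q1, aba, AAAB#)
  read a, top A: go to q1, push AA → (q1, ba, AAAAB#)
  read b, top A: go to q2, push ε → (q2, a, AAAB#)
  read a, top A: go to q1, push B → (q1, ε, BAAB#)
All input consumed; state q1 ∉ F and no further ε-move applies.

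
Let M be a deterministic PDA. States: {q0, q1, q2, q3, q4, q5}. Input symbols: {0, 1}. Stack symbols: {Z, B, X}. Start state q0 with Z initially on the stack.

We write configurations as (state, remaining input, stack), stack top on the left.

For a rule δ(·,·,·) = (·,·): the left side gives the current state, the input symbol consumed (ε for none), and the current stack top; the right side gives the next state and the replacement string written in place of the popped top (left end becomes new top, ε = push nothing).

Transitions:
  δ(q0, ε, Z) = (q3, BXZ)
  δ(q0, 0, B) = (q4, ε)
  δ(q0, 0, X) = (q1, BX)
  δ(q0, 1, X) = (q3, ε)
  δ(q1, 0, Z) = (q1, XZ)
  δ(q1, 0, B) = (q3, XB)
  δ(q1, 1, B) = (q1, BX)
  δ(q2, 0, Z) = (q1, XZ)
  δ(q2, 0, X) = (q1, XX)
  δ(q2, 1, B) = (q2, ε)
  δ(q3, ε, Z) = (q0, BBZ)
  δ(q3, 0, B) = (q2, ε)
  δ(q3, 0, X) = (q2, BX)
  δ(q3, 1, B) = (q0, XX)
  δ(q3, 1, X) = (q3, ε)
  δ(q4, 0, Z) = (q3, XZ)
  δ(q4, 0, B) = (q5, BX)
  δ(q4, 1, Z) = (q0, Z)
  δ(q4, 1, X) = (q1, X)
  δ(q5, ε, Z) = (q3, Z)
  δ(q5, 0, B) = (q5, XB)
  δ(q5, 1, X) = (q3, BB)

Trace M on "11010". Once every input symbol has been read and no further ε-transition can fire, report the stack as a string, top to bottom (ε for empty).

XXXZ

(q0, 11010, Z)
  ε-move, top Z: go to q3, push BXZ → (q3, 11010, BXZ)
  read 1, top B: go to q0, push XX → (q0, 1010, XXXZ)
  read 1, top X: go to q3, push ε → (q3, 010, XXZ)
  read 0, top X: go to q2, push BX → (q2, 10, BXXZ)
  read 1, top B: go to q2, push ε → (q2, 0, XXZ)
  read 0, top X: go to q1, push XX → (q1, ε, XXXZ)
All input consumed in state q1 with stack XXXZ.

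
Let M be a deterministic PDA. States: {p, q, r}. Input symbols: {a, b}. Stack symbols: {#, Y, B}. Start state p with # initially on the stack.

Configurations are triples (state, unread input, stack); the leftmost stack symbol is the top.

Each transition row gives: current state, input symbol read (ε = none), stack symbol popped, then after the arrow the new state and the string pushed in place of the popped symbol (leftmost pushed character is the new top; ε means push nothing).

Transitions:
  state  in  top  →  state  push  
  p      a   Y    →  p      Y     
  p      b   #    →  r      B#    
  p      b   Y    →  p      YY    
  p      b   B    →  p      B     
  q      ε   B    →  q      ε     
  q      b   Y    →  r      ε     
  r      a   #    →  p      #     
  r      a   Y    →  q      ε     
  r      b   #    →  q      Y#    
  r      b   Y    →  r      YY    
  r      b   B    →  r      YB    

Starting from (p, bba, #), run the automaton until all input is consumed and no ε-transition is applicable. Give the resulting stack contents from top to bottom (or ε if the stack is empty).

#

(p, bba, #)
  read b, top #: go to r, push B# → (r, ba, B#)
  read b, top B: go to r, push YB → (r, a, YB#)
  read a, top Y: go to q, push ε → (q, ε, B#)
  ε-move, top B: go to q, push ε → (q, ε, #)
All input consumed in state q with stack #.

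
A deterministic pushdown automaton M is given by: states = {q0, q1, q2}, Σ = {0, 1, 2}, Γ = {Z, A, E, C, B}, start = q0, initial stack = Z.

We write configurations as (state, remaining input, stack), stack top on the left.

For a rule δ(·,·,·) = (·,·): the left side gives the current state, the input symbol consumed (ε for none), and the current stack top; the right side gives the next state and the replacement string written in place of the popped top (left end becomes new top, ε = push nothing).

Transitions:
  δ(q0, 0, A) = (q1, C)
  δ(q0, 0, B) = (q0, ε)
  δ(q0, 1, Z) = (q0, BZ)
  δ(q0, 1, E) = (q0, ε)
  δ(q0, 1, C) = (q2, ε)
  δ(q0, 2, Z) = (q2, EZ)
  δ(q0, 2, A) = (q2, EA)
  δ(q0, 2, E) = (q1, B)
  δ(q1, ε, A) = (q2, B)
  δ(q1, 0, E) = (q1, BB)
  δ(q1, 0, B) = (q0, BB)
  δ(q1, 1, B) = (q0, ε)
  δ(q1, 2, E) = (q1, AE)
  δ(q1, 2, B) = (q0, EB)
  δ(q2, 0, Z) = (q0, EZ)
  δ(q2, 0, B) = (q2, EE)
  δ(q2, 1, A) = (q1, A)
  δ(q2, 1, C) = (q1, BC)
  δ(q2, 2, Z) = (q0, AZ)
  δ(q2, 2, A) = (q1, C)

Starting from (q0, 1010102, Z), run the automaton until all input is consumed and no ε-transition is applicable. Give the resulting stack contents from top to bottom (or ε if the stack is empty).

EZ

(q0, 1010102, Z)
  read 1, top Z: go to q0, push BZ → (q0, 010102, BZ)
  read 0, top B: go to q0, push ε → (q0, 10102, Z)
  read 1, top Z: go to q0, push BZ → (q0, 0102, BZ)
  read 0, top B: go to q0, push ε → (q0, 102, Z)
  read 1, top Z: go to q0, push BZ → (q0, 02, BZ)
  read 0, top B: go to q0, push ε → (q0, 2, Z)
  read 2, top Z: go to q2, push EZ → (q2, ε, EZ)
All input consumed in state q2 with stack EZ.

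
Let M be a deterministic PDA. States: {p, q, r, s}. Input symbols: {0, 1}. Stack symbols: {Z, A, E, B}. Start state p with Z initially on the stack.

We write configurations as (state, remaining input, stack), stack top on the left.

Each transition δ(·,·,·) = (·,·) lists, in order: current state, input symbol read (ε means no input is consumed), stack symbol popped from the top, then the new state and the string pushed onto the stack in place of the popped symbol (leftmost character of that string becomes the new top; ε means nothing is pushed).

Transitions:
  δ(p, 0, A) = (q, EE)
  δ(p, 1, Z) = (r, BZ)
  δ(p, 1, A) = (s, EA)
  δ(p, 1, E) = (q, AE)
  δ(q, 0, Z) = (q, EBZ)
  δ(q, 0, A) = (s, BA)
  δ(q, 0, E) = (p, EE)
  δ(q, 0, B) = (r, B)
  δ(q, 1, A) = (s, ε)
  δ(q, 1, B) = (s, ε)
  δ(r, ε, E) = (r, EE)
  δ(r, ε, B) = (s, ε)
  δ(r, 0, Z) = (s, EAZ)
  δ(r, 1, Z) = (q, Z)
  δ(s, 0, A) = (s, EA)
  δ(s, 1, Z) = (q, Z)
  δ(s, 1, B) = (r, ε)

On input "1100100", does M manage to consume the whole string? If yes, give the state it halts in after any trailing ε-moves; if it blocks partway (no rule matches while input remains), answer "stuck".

(p, 1100100, Z)
  read 1, top Z: go to r, push BZ → (r, 100100, BZ)
  ε-move, top B: go to s, push ε → (s, 100100, Z)
  read 1, top Z: go to q, push Z → (q, 00100, Z)
  read 0, top Z: go to q, push EBZ → (q, 0100, EBZ)
  read 0, top E: go to p, push EE → (p, 100, EEBZ)
  read 1, top E: go to q, push AE → (q, 00, AEEBZ)
  read 0, top A: go to s, push BA → (s, 0, BAEEBZ)
No transition for (s, 0, top B); M blocks with input 0 remaining.

stuck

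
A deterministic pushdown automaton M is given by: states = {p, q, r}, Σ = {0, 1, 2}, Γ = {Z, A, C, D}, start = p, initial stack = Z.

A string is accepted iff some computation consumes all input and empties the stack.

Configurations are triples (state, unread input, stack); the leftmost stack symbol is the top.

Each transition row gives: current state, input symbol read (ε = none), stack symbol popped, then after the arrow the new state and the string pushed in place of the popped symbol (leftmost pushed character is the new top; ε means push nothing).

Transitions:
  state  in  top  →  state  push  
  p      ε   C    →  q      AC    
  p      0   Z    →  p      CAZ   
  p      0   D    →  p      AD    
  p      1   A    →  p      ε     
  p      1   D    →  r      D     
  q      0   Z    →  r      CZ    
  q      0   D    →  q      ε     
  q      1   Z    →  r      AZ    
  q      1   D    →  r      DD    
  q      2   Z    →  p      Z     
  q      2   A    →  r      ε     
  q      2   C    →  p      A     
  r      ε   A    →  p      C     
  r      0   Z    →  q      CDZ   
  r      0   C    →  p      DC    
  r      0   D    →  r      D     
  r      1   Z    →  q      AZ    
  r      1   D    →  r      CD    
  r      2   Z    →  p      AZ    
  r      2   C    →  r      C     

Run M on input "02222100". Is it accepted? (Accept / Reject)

Reject

(p, 02222100, Z)
  read 0, top Z: go to p, push CAZ → (p, 2222100, CAZ)
  ε-move, top C: go to q, push AC → (q, 2222100, ACAZ)
  read 2, top A: go to r, push ε → (r, 222100, CAZ)
  read 2, top C: go to r, push C → (r, 22100, CAZ)
  read 2, top C: go to r, push C → (r, 2100, CAZ)
  read 2, top C: go to r, push C → (r, 100, CAZ)
No transition applies at (r, 100, CAZ); input not fully consumed.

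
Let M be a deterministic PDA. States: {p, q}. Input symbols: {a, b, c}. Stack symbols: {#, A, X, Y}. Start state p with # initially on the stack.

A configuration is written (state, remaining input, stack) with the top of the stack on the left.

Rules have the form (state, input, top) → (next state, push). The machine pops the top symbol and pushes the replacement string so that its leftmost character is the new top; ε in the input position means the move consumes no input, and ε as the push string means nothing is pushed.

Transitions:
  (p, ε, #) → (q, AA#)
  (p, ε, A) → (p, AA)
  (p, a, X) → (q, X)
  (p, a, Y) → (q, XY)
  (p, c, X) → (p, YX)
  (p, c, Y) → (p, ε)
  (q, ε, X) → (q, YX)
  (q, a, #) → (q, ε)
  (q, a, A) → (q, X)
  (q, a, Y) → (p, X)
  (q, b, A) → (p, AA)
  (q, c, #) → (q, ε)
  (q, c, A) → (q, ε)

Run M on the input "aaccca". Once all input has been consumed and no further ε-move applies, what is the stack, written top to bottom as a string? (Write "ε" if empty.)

YXYXXA#

(p, aaccca, #) ⊢ (q, aaccca, AA#) ⊢ (q, accca, XA#) ⊢ (q, accca, YXA#) ⊢ (p, ccca, XXA#) ⊢ (p, cca, YXXA#) ⊢ (p, ca, XXA#) ⊢ (p, a, YXXA#) ⊢ (q, ε, XYXXA#) ⊢ (q, ε, YXYXXA#)
All input consumed in state q with stack YXYXXA#.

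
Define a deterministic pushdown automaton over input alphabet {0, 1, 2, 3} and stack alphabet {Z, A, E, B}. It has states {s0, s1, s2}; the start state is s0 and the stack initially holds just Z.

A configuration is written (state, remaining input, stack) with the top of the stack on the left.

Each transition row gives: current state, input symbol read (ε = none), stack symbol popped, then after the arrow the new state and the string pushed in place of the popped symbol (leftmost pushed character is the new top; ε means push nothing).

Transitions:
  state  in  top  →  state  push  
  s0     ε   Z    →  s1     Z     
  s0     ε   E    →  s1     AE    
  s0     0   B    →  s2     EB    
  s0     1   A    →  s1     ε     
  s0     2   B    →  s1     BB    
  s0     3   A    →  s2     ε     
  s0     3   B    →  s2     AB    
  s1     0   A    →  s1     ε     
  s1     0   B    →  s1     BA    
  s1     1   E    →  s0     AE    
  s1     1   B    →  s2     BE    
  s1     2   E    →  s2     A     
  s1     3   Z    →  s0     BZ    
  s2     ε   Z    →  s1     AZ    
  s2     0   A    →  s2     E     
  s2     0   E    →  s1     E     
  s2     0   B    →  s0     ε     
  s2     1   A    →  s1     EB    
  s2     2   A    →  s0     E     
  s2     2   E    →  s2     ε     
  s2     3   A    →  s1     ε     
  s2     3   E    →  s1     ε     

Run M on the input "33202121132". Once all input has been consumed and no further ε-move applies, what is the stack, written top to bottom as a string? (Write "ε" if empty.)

BBBZ

(s0, 33202121132, Z)
  ε-move, top Z: go to s1, push Z → (s1, 33202121132, Z)
  read 3, top Z: go to s0, push BZ → (s0, 3202121132, BZ)
  read 3, top B: go to s2, push AB → (s2, 202121132, ABZ)
  read 2, top A: go to s0, push E → (s0, 02121132, EBZ)
  ε-move, top E: go to s1, push AE → (s1, 02121132, AEBZ)
  read 0, top A: go to s1, push ε → (s1, 2121132, EBZ)
  read 2, top E: go to s2, push A → (s2, 121132, ABZ)
  read 1, top A: go to s1, push EB → (s1, 21132, EBBZ)
  read 2, top E: go to s2, push A → (s2, 1132, ABBZ)
  read 1, top A: go to s1, push EB → (s1, 132, EBBBZ)
  read 1, top E: go to s0, push AE → (s0, 32, AEBBBZ)
  read 3, top A: go to s2, push ε → (s2, 2, EBBBZ)
  read 2, top E: go to s2, push ε → (s2, ε, BBBZ)
All input consumed in state s2 with stack BBBZ.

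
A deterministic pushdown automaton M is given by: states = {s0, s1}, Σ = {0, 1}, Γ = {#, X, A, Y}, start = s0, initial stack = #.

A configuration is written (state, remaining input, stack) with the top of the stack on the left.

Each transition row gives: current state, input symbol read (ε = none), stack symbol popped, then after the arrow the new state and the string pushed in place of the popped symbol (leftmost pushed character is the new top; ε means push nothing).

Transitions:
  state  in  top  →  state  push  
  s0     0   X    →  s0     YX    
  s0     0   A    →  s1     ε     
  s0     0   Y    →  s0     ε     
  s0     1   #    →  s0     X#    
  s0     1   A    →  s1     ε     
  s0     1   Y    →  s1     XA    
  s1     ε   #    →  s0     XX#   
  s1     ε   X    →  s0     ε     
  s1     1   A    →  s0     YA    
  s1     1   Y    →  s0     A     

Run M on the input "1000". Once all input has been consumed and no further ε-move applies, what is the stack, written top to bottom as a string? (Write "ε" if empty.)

(s0, 1000, #)
  read 1, top #: go to s0, push X# → (s0, 000, X#)
  read 0, top X: go to s0, push YX → (s0, 00, YX#)
  read 0, top Y: go to s0, push ε → (s0, 0, X#)
  read 0, top X: go to s0, push YX → (s0, ε, YX#)
All input consumed in state s0 with stack YX#.

YX#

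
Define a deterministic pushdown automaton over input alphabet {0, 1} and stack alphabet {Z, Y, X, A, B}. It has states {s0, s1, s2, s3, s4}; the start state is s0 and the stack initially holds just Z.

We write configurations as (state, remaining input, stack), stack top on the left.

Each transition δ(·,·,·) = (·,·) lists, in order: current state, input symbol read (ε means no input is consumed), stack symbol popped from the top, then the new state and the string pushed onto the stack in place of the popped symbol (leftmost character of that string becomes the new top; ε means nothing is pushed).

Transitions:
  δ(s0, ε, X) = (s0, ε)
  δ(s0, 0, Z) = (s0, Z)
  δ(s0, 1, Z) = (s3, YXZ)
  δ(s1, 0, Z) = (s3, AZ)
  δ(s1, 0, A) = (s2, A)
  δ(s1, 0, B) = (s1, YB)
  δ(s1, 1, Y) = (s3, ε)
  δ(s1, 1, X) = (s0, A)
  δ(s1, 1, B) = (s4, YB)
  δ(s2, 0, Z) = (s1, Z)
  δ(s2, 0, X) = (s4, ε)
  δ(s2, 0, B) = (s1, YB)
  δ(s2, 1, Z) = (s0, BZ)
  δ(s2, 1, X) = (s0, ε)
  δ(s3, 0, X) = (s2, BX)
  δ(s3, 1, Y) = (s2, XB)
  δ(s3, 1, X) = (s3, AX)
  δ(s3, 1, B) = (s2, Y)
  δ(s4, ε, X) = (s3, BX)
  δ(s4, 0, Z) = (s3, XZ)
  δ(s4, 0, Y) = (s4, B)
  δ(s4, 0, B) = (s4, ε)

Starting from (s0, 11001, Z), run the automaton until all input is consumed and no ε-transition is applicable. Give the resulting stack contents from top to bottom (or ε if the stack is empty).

(s0, 11001, Z)
  read 1, top Z: go to s3, push YXZ → (s3, 1001, YXZ)
  read 1, top Y: go to s2, push XB → (s2, 001, XBXZ)
  read 0, top X: go to s4, push ε → (s4, 01, BXZ)
  read 0, top B: go to s4, push ε → (s4, 1, XZ)
  ε-move, top X: go to s3, push BX → (s3, 1, BXZ)
  read 1, top B: go to s2, push Y → (s2, ε, YXZ)
All input consumed in state s2 with stack YXZ.

YXZ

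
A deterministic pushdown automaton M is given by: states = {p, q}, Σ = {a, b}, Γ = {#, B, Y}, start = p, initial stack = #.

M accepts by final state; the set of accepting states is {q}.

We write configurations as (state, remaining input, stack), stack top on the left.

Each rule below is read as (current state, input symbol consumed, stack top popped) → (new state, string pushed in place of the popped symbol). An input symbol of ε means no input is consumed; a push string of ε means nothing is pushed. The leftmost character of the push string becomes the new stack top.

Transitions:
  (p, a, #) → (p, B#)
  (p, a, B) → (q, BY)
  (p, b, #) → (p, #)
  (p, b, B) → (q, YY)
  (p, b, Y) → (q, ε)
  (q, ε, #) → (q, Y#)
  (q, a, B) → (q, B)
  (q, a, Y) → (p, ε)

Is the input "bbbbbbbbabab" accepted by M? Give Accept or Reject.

Accept

(p, bbbbbbbbabab, #) ⊢ (p, bbbbbbbabab, #) ⊢ (p, bbbbbbabab, #) ⊢ (p, bbbbbabab, #) ⊢ (p, bbbbabab, #) ⊢ (p, bbbabab, #) ⊢ (p, bbabab, #) ⊢ (p, babab, #) ⊢ (p, abab, #) ⊢ (p, bab, B#) ⊢ (q, ab, YY#) ⊢ (p, b, Y#) ⊢ (q, ε, #)
All input consumed; state q ∈ F.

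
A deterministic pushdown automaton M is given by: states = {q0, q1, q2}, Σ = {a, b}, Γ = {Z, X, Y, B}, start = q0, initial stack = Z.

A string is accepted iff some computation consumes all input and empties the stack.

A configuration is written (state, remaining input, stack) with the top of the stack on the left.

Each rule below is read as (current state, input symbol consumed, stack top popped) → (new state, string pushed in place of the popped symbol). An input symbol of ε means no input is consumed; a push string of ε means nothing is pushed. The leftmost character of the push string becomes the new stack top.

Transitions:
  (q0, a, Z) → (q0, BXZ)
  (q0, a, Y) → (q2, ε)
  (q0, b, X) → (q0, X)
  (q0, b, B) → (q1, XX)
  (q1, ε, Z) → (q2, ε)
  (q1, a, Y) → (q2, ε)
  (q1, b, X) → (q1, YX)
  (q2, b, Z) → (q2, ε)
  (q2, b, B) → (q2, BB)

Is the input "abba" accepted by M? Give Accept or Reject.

Reject

(q0, abba, Z)
  read a, top Z: go to q0, push BXZ → (q0, bba, BXZ)
  read b, top B: go to q1, push XX → (q1, ba, XXXZ)
  read b, top X: go to q1, push YX → (q1, a, YXXXZ)
  read a, top Y: go to q2, push ε → (q2, ε, XXXZ)
All input consumed; stack is XXXZ, not empty, and no further ε-move applies.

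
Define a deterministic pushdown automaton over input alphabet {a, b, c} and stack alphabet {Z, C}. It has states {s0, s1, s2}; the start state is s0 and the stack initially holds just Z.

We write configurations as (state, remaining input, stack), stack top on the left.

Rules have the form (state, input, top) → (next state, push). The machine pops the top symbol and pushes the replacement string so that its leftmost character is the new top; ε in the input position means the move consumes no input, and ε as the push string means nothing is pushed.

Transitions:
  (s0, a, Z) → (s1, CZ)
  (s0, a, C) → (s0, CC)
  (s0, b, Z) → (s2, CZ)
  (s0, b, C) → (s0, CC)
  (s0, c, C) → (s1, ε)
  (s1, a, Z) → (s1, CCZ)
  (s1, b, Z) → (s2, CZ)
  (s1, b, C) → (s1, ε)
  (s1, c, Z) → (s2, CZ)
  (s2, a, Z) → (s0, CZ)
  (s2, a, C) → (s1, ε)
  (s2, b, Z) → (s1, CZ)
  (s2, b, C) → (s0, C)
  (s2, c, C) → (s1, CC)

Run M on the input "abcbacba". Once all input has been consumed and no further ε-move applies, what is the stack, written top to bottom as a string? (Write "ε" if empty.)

(s0, abcbacba, Z) ⊢ (s1, bcbacba, CZ) ⊢ (s1, cbacba, Z) ⊢ (s2, bacba, CZ) ⊢ (s0, acba, CZ) ⊢ (s0, cba, CCZ) ⊢ (s1, ba, CZ) ⊢ (s1, a, Z) ⊢ (s1, ε, CCZ)
All input consumed in state s1 with stack CCZ.

CCZ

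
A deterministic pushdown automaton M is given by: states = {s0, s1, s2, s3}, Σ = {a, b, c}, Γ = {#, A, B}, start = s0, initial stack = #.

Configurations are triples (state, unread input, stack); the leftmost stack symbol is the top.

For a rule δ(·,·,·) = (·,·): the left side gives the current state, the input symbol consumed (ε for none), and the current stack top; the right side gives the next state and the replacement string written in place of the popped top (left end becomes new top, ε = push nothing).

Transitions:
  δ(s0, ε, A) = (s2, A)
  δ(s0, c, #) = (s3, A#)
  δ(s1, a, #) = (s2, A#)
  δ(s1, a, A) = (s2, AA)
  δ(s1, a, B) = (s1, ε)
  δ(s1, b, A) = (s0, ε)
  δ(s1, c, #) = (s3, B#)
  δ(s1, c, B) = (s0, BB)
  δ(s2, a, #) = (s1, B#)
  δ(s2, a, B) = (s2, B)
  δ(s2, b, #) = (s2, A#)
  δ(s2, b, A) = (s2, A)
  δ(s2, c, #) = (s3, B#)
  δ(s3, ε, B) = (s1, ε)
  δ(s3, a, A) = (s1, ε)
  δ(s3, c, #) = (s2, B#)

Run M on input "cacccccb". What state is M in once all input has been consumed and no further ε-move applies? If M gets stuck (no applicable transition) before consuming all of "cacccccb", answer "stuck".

stuck

(s0, cacccccb, #) ⊢ (s3, acccccb, A#) ⊢ (s1, cccccb, #) ⊢ (s3, ccccb, B#) ⊢ (s1, ccccb, #) ⊢ (s3, cccb, B#) ⊢ (s1, cccb, #) ⊢ (s3, ccb, B#) ⊢ (s1, ccb, #) ⊢ (s3, cb, B#) ⊢ (s1, cb, #) ⊢ (s3, b, B#) ⊢ (s1, b, #)
No transition for (s1, b, top #); M blocks with input b remaining.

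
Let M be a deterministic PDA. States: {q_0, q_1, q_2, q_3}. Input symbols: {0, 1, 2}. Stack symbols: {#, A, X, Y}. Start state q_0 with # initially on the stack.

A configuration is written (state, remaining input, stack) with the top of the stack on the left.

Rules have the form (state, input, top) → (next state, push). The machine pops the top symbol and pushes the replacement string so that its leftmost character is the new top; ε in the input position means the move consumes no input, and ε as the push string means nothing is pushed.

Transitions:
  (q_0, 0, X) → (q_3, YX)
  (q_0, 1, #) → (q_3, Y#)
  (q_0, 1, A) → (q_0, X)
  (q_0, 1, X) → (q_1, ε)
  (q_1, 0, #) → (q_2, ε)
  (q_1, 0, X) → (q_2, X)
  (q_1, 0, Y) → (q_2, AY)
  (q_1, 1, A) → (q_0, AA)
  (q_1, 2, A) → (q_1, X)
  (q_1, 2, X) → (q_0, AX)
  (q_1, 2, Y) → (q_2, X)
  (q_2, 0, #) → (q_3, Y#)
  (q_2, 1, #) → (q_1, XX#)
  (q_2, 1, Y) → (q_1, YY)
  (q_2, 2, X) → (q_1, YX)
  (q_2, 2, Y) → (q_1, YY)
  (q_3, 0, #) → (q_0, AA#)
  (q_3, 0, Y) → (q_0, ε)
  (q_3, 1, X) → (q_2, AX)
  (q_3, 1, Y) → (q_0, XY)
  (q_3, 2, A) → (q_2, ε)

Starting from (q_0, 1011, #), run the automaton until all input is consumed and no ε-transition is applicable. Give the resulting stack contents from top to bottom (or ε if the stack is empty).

XY#

(q_0, 1011, #)
  read 1, top #: go to q_3, push Y# → (q_3, 011, Y#)
  read 0, top Y: go to q_0, push ε → (q_0, 11, #)
  read 1, top #: go to q_3, push Y# → (q_3, 1, Y#)
  read 1, top Y: go to q_0, push XY → (q_0, ε, XY#)
All input consumed in state q_0 with stack XY#.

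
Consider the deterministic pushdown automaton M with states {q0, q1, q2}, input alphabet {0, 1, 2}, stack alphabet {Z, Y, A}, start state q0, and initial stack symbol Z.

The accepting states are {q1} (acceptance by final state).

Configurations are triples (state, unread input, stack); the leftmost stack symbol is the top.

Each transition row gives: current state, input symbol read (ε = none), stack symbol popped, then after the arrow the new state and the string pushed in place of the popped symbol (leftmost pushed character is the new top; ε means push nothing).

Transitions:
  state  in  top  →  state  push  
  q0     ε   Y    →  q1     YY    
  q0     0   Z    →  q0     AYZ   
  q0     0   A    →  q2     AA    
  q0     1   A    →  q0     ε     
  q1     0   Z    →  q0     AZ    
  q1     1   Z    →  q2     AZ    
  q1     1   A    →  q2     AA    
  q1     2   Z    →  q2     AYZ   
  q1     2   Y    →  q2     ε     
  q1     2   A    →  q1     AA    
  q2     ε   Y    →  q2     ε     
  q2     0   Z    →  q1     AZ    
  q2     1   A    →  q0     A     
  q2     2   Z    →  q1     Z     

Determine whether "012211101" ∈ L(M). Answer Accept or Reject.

Accept

(q0, 012211101, Z) ⊢ (q0, 12211101, AYZ) ⊢ (q0, 2211101, YZ) ⊢ (q1, 2211101, YYZ) ⊢ (q2, 211101, YZ) ⊢ (q2, 211101, Z) ⊢ (q1, 11101, Z) ⊢ (q2, 1101, AZ) ⊢ (q0, 101, AZ) ⊢ (q0, 01, Z) ⊢ (q0, 1, AYZ) ⊢ (q0, ε, YZ) ⊢ (q1, ε, YYZ)
All input consumed; state q1 ∈ F.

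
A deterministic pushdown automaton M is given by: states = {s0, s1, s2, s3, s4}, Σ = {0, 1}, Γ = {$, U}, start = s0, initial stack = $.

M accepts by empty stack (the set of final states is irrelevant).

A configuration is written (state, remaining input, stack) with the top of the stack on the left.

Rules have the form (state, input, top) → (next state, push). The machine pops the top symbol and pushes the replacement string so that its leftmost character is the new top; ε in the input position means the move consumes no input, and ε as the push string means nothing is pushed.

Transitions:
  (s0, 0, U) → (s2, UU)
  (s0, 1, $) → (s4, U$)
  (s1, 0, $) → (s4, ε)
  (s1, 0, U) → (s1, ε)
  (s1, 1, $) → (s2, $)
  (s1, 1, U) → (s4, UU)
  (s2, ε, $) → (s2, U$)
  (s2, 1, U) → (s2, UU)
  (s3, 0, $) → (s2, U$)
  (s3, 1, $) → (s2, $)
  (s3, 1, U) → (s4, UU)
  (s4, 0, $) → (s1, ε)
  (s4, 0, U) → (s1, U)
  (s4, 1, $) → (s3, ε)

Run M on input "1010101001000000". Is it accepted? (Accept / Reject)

(s0, 1010101001000000, $)
  read 1, top $: go to s4, push U$ → (s4, 010101001000000, U$)
  read 0, top U: go to s1, push U → (s1, 10101001000000, U$)
  read 1, top U: go to s4, push UU → (s4, 0101001000000, UU$)
  read 0, top U: go to s1, push U → (s1, 101001000000, UU$)
  read 1, top U: go to s4, push UU → (s4, 01001000000, UUU$)
  read 0, top U: go to s1, push U → (s1, 1001000000, UUU$)
  read 1, top U: go to s4, push UU → (s4, 001000000, UUUU$)
  read 0, top U: go to s1, push U → (s1, 01000000, UUUU$)
  read 0, top U: go to s1, push ε → (s1, 1000000, UUU$)
  read 1, top U: go to s4, push UU → (s4, 000000, UUUU$)
  read 0, top U: go to s1, push U → (s1, 00000, UUUU$)
  read 0, top U: go to s1, push ε → (s1, 0000, UUU$)
  read 0, top U: go to s1, push ε → (s1, 000, UU$)
  read 0, top U: go to s1, push ε → (s1, 00, U$)
  read 0, top U: go to s1, push ε → (s1, 0, $)
  read 0, top $: go to s4, push ε → (s4, ε, ε)
All input consumed and the stack is empty.

Accept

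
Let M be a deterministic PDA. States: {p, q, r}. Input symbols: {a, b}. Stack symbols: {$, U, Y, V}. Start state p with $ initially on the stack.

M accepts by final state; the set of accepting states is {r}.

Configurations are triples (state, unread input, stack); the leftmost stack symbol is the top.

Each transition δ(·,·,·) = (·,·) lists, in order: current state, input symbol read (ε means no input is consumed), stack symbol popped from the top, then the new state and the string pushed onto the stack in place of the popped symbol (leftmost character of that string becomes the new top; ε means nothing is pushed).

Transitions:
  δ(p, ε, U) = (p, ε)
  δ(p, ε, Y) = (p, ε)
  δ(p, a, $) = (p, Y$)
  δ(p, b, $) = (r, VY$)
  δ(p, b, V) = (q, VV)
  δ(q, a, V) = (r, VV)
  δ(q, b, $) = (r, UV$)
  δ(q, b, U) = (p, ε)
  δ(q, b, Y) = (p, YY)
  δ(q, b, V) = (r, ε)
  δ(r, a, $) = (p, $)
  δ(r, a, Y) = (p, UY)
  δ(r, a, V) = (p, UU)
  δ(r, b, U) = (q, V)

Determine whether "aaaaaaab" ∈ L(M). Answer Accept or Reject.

(p, aaaaaaab, $) ⊢ (p, aaaaaab, Y$) ⊢ (p, aaaaaab, $) ⊢ (p, aaaaab, Y$) ⊢ (p, aaaaab, $) ⊢ (p, aaaab, Y$) ⊢ (p, aaaab, $) ⊢ (p, aaab, Y$) ⊢ (p, aaab, $) ⊢ (p, aab, Y$) ⊢ (p, aab, $) ⊢ (p, ab, Y$) ⊢ (p, ab, $) ⊢ (p, b, Y$) ⊢ (p, b, $) ⊢ (r, ε, VY$)
All input consumed; state r ∈ F.

Accept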